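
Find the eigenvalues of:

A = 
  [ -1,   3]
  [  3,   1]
λ = √10, -√10  (≈ 3.162, -3.162)

tr(A) = 0, det(A) = -10
Characteristic polynomial: λ² - tr(A)λ + det(A) = λ² - 10
λ² - 10 = 0  ⇒  λ = (0 ± √((0)² - 4·(-10)))/2 = (0 ± √(40))/2
  = √10,  -√10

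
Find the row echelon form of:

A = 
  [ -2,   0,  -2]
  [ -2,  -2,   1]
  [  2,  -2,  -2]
Row operations:
R2 → R2 - (1)·R1
R3 → R3 + (1)·R1
R3 → R3 - (1)·R2

Resulting echelon form:
REF = 
  [ -2,   0,  -2]
  [  0,  -2,   3]
  [  0,   0,  -7]

Rank = 3 (number of non-zero pivot rows).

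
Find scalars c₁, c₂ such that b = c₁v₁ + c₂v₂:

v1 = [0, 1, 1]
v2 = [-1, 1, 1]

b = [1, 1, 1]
c1 = 2, c2 = -1

b = 2·v1 + -1·v2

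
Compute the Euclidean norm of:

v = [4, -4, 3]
6.403

||v||₂ = √((4)² + (-4)² + (3)²) = √41 = 6.403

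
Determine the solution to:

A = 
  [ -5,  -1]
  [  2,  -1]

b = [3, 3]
x = [0, -3]

Row reduce the augmented matrix [A|b]:
R2 → R2 + (2/5)·R1
REF = 
  [  -5,   -1,    3]
  [   0, -7/5, 21/5]

Back-substitution:
x₂ = (21/5) / (-7/5) = -3
x₁ = (3 - (-1)(-3)) / (-5) = 0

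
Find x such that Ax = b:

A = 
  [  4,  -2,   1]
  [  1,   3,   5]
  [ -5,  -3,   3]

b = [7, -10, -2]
x = [1, -2, -1]

Row reduce the augmented matrix [A|b]:
R2 → R2 - (1/4)·R1
R3 → R3 + (5/4)·R1
R3 → R3 + (11/7)·R2
REF = 
  [    4,    -2,     1,     7]
  [    0,   7/2,  19/4, -47/4]
  [    0,     0,  82/7, -82/7]

Back-substitution:
x₃ = (-82/7) / (82/7) = -1
x₂ = (-47/4 - (19/4)(-1)) / (7/2) = -2
x₁ = (7 - (-2)(-2) - (1)(-1)) / 4 = 1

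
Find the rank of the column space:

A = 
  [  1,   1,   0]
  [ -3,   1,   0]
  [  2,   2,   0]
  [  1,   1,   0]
Row reduce:
R2 → R2 + (3)·R1
R3 → R3 - (2)·R1
R4 → R4 - (1)·R1
REF = 
  [  1,   1,   0]
  [  0,   4,   0]
  [  0,   0,   0]
  [  0,   0,   0]
Pivot columns: 1, 2 → 2 pivots.
dim(Col(A)) = number of pivot columns = 2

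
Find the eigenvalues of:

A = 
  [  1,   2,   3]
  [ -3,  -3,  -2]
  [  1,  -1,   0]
λ = 2, -2 + i√2, -2 - i√2  (≈ 2, -2 + 1.414i, -2 - 1.414i)

Characteristic polynomial: det(λI - A) = λ³ + 2λ² - 2λ - 12
Testing integer divisors of the constant term: p(2) = 0, so (λ - 2) is a factor:
p(λ) = (λ - 2)(λ² + 4λ + 6)
λ² + 4λ + 6 = 0  ⇒  λ = (-4 ± √((4)² - 4·(6)))/2 = (-4 ± √(-8))/2
  = -2 + i√2,  -2 - i√2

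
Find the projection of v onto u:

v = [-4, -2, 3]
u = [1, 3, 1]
v·u = (-4)(1) + (-2)(3) + (3)(1) = -7
u·u = (1)² + (3)² + (1)² = 11
proj_u(v) = (v·u / u·u) × u = (-7/11) × u

proj_u(v) = [-7/11, -21/11, -7/11]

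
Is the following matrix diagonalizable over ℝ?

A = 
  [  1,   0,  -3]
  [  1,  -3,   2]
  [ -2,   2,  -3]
Yes

Characteristic polynomial: det(λI - A) = λ³ + 5λ² - 7λ - 17
By the rational root theorem any rational root is an integer dividing 17; none of those is a root, so p(λ) has no rational roots and hence (being an irreducible cubic) no repeated roots.
Discriminant of the cubic: Δ = 14004
Δ > 0 ⇒ three distinct real eigenvalues: λ ≈ -5.705, -1.41, 2.114
Three distinct real eigenvalues, so A has 3 independent eigenvectors.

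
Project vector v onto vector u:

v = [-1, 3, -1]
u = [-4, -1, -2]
v·u = (-1)(-4) + (3)(-1) + (-1)(-2) = 3
u·u = (-4)² + (-1)² + (-2)² = 21
proj_u(v) = (v·u / u·u) × u = (3/21) × u = (1/7) × u

proj_u(v) = [-4/7, -1/7, -2/7]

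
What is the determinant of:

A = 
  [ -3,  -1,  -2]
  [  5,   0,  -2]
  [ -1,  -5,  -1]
Cofactor expansion along row 1:
det(A) = (-3)·((0)(-1) - (-2)(-5)) - (-1)·((5)(-1) - (-2)(-1)) + (-2)·((5)(-5) - (0)(-1))
  = (-3)(-10) - (-1)(-7) + (-2)(-25)
  = 73

det(A) = 73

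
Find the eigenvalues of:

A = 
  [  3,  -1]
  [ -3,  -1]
tr(A) = 2, det(A) = -6
Characteristic polynomial: λ² - tr(A)λ + det(A) = λ² - 2λ - 6
λ² - 2λ - 6 = 0  ⇒  λ = (2 ± √((-2)² - 4·(-6)))/2 = (2 ± √(28))/2
  = 1 + √7,  1 - √7

λ = 1 + √7, 1 - √7  (≈ 3.646, -1.646)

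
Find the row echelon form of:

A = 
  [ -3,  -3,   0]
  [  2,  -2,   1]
Row operations:
R2 → R2 + (2/3)·R1

Resulting echelon form:
REF = 
  [ -3,  -3,   0]
  [  0,  -4,   1]

Rank = 2 (number of non-zero pivot rows).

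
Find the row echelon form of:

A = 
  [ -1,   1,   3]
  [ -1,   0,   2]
Row operations:
R2 → R2 - (1)·R1

Resulting echelon form:
REF = 
  [ -1,   1,   3]
  [  0,  -1,  -1]

Rank = 2 (number of non-zero pivot rows).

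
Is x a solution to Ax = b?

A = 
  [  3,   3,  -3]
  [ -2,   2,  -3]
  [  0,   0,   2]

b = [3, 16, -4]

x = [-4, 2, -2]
No

Ax = [0, 18, -4] ≠ b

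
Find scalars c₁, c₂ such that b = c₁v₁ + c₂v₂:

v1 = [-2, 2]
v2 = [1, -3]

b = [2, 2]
c1 = -2, c2 = -2

b = -2·v1 + -2·v2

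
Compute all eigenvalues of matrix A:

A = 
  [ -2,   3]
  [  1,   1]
λ = (-1 + √21)/2, (-1 - √21)/2  (≈ 1.791, -2.791)

tr(A) = -1, det(A) = -5
Characteristic polynomial: λ² - tr(A)λ + det(A) = λ² + λ - 5
λ² + λ - 5 = 0  ⇒  λ = (-1 ± √((1)² - 4·(-5)))/2 = (-1 ± √(21))/2
  = (-1 + √21)/2,  (-1 - √21)/2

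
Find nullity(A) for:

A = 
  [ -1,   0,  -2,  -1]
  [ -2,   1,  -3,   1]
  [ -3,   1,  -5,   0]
nullity(A) = 2

Row reduce:
R2 → R2 - (2)·R1
R3 → R3 - (3)·R1
R3 → R3 - (1)·R2
REF = 
  [ -1,   0,  -2,  -1]
  [  0,   1,   1,   3]
  [  0,   0,   0,   0]
Pivot columns: 1, 2 → 2 pivots.
rank(A) = 2, so nullity(A) = 4 - 2 = 2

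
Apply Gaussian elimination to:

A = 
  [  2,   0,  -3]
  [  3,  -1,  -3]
Row operations:
R2 → R2 - (3/2)·R1

Resulting echelon form:
REF = 
  [  2,   0,  -3]
  [  0,  -1, 3/2]

Rank = 2 (number of non-zero pivot rows).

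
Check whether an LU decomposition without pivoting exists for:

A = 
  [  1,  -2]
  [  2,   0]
Yes.
A[1,1] = 1 ≠ 0, so Gaussian elimination proceeds without a row swap: multiplier ℓ₂₁ = (2)/(1) = 2, and U[2,2] = 0 - (2)(-2) = 4.
L = 
  [  1,   0]
  [  2,   1]
U = 
  [  1,  -2]
  [  0,   4]
Check row 2 of LU: [(2)(1), (2)(-2) + 4] = [2, 0] = row 2 of A ✓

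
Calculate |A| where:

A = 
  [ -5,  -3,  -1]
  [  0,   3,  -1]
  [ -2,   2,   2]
Cofactor expansion along row 1:
det(A) = (-5)·((3)(2) - (-1)(2)) - (-3)·((0)(2) - (-1)(-2)) + (-1)·((0)(2) - (3)(-2))
  = (-5)(8) - (-3)(-2) + (-1)(6)
  = -52

det(A) = -52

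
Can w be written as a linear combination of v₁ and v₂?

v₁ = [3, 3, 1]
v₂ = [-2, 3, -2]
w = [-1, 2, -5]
No

Form the augmented matrix and row-reduce:
[v₁|v₂|w] = 
  [  3,  -2,  -1]
  [  3,   3,   2]
  [  1,  -2,  -5]
R2 → R2 - (1)·R1
R3 → R3 - (1/3)·R1
R3 → R3 + (4/15)·R2
REF = 
  [     3,     -2,     -1]
  [     0,      5,      3]
  [     0,      0, -58/15]

Row 3 reads [0 0 | -58/15], i.e. 0 = -58/15, so the system is inconsistent and w ∉ span{v₁, v₂}.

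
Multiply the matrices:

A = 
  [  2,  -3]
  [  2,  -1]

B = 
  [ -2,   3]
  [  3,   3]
A is 2×2 and B is 2×2, so AB is 2×2. Each entry is (row of A)·(column of B):
AB[1,1] = (2)(-2) + (-3)(3) = -13
AB[1,2] = (2)(3) + (-3)(3) = -3
AB[2,1] = (2)(-2) + (-1)(3) = -7
AB[2,2] = (2)(3) + (-1)(3) = 3

AB = 
  [-13,  -3]
  [ -7,   3]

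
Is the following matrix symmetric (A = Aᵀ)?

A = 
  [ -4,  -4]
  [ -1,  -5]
No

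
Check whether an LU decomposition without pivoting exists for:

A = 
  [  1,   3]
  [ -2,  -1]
Yes.
A[1,1] = 1 ≠ 0, so Gaussian elimination proceeds without a row swap: multiplier ℓ₂₁ = (-2)/(1) = -2, and U[2,2] = -1 - (-2)(3) = 5.
L = 
  [  1,   0]
  [ -2,   1]
U = 
  [  1,   3]
  [  0,   5]
Check row 2 of LU: [(-2)(1), (-2)(3) + 5] = [-2, -1] = row 2 of A ✓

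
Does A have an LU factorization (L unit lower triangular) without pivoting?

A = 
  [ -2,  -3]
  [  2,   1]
Yes.
A[1,1] = -2 ≠ 0, so Gaussian elimination proceeds without a row swap: multiplier ℓ₂₁ = (2)/(-2) = -1, and U[2,2] = 1 - (-1)(-3) = -2.
L = 
  [  1,   0]
  [ -1,   1]
U = 
  [ -2,  -3]
  [  0,  -2]
Check row 2 of LU: [(-1)(-2), (-1)(-3) + (-2)] = [2, 1] = row 2 of A ✓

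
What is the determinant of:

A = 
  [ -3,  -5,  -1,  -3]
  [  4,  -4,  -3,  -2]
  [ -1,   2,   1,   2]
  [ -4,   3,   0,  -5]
Cofactor expansion along row 1: det(A) = a₁₁M₁₁ - a₁₂M₁₂ + a₁₃M₁₃ - a₁₄M₁₄

M₁₁ = det[[-4, -3, -2]; [2, 1, 2]; [3, 0, -5]]
  = (-4)·((1)(-5) - (2)(0)) - (-3)·((2)(-5) - (2)(3)) + (-2)·((2)(0) - (1)(3))
  = (-4)(-5) - (-3)(-16) + (-2)(-3)
  = -22
M₁₂ = det[[4, -3, -2]; [-1, 1, 2]; [-4, 0, -5]]
  = (4)·((1)(-5) - (2)(0)) - (-3)·((-1)(-5) - (2)(-4)) + (-2)·((-1)(0) - (1)(-4))
  = (4)(-5) - (-3)(13) + (-2)(4)
  = 11
M₁₃ = det[[4, -4, -2]; [-1, 2, 2]; [-4, 3, -5]]
  = (4)·((2)(-5) - (2)(3)) - (-4)·((-1)(-5) - (2)(-4)) + (-2)·((-1)(3) - (2)(-4))
  = (4)(-16) - (-4)(13) + (-2)(5)
  = -22
M₁₄ = det[[4, -4, -3]; [-1, 2, 1]; [-4, 3, 0]]
  = (4)·((2)(0) - (1)(3)) - (-4)·((-1)(0) - (1)(-4)) + (-3)·((-1)(3) - (2)(-4))
  = (4)(-3) - (-4)(4) + (-3)(5)
  = -11

det(A) = (-3)(-22) - (-5)(11) + (-1)(-22) - (-3)(-11) = 110

det(A) = 110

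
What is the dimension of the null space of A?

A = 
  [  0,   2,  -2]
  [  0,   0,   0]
nullity(A) = 2

Row reduce:
(no row operations needed)
REF = 
  [  0,   2,  -2]
  [  0,   0,   0]
Pivot columns: 2 → 1 pivot.
rank(A) = 1, so nullity(A) = 3 - 1 = 2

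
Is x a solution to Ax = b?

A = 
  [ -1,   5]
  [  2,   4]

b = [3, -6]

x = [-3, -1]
No

Ax = [-2, -10] ≠ b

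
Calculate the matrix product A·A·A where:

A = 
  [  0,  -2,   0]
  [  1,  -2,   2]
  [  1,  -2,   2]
A² = A·A:
A²[1,1] = (0)(0) + (-2)(1) + (0)(1) = -2
A²[1,2] = (0)(-2) + (-2)(-2) + (0)(-2) = 4
A²[1,3] = (0)(0) + (-2)(2) + (0)(2) = -4
A²[2,1] = (1)(0) + (-2)(1) + (2)(1) = 0
A²[2,2] = (1)(-2) + (-2)(-2) + (2)(-2) = -2
A²[2,3] = (1)(0) + (-2)(2) + (2)(2) = 0
A²[3,1] = (1)(0) + (-2)(1) + (2)(1) = 0
A²[3,2] = (1)(-2) + (-2)(-2) + (2)(-2) = -2
A²[3,3] = (1)(0) + (-2)(2) + (2)(2) = 0
A² = 
  [ -2,   4,  -4]
  [  0,  -2,   0]
  [  0,  -2,   0]

A^3 = A^2·A:
A^3[1,1] = (-2)(0) + (4)(1) + (-4)(1) = 0
A^3[1,2] = (-2)(-2) + (4)(-2) + (-4)(-2) = 4
A^3[1,3] = (-2)(0) + (4)(2) + (-4)(2) = 0
A^3[2,1] = (0)(0) + (-2)(1) + (0)(1) = -2
A^3[2,2] = (0)(-2) + (-2)(-2) + (0)(-2) = 4
A^3[2,3] = (0)(0) + (-2)(2) + (0)(2) = -4
A^3[3,1] = (0)(0) + (-2)(1) + (0)(1) = -2
A^3[3,2] = (0)(-2) + (-2)(-2) + (0)(-2) = 4
A^3[3,3] = (0)(0) + (-2)(2) + (0)(2) = -4
A^3 = 
  [  0,   4,   0]
  [ -2,   4,  -4]
  [ -2,   4,  -4]

Therefore
A^3 = 
  [  0,   4,   0]
  [ -2,   4,  -4]
  [ -2,   4,  -4]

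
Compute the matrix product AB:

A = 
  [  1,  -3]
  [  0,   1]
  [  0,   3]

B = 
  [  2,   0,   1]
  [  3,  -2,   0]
AB = 
  [ -7,   6,   1]
  [  3,  -2,   0]
  [  9,  -6,   0]

A is 3×2 and B is 2×3, so AB is 3×3. Each entry is (row of A)·(column of B):
AB[1,1] = (1)(2) + (-3)(3) = -7
AB[1,2] = (1)(0) + (-3)(-2) = 6
AB[1,3] = (1)(1) + (-3)(0) = 1
AB[2,1] = (0)(2) + (1)(3) = 3
AB[2,2] = (0)(0) + (1)(-2) = -2
AB[2,3] = (0)(1) + (1)(0) = 0
AB[3,1] = (0)(2) + (3)(3) = 9
AB[3,2] = (0)(0) + (3)(-2) = -6
AB[3,3] = (0)(1) + (3)(0) = 0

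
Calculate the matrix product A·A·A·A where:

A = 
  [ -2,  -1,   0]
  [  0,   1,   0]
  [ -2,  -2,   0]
A² = A·A:
A²[1,1] = (-2)(-2) + (-1)(0) + (0)(-2) = 4
A²[1,2] = (-2)(-1) + (-1)(1) + (0)(-2) = 1
A²[1,3] = (-2)(0) + (-1)(0) + (0)(0) = 0
A²[2,1] = (0)(-2) + (1)(0) + (0)(-2) = 0
A²[2,2] = (0)(-1) + (1)(1) + (0)(-2) = 1
A²[2,3] = (0)(0) + (1)(0) + (0)(0) = 0
A²[3,1] = (-2)(-2) + (-2)(0) + (0)(-2) = 4
A²[3,2] = (-2)(-1) + (-2)(1) + (0)(-2) = 0
A²[3,3] = (-2)(0) + (-2)(0) + (0)(0) = 0
A² = 
  [  4,   1,   0]
  [  0,   1,   0]
  [  4,   0,   0]

A^3 = A^2·A:
A^3[1,1] = (4)(-2) + (1)(0) + (0)(-2) = -8
A^3[1,2] = (4)(-1) + (1)(1) + (0)(-2) = -3
A^3[1,3] = (4)(0) + (1)(0) + (0)(0) = 0
A^3[2,1] = (0)(-2) + (1)(0) + (0)(-2) = 0
A^3[2,2] = (0)(-1) + (1)(1) + (0)(-2) = 1
A^3[2,3] = (0)(0) + (1)(0) + (0)(0) = 0
A^3[3,1] = (4)(-2) + (0)(0) + (0)(-2) = -8
A^3[3,2] = (4)(-1) + (0)(1) + (0)(-2) = -4
A^3[3,3] = (4)(0) + (0)(0) + (0)(0) = 0
A^3 = 
  [ -8,  -3,   0]
  [  0,   1,   0]
  [ -8,  -4,   0]

A^4 = A^3·A:
A^4[1,1] = (-8)(-2) + (-3)(0) + (0)(-2) = 16
A^4[1,2] = (-8)(-1) + (-3)(1) + (0)(-2) = 5
A^4[1,3] = (-8)(0) + (-3)(0) + (0)(0) = 0
A^4[2,1] = (0)(-2) + (1)(0) + (0)(-2) = 0
A^4[2,2] = (0)(-1) + (1)(1) + (0)(-2) = 1
A^4[2,3] = (0)(0) + (1)(0) + (0)(0) = 0
A^4[3,1] = (-8)(-2) + (-4)(0) + (0)(-2) = 16
A^4[3,2] = (-8)(-1) + (-4)(1) + (0)(-2) = 4
A^4[3,3] = (-8)(0) + (-4)(0) + (0)(0) = 0
A^4 = 
  [ 16,   5,   0]
  [  0,   1,   0]
  [ 16,   4,   0]

Therefore
A^4 = 
  [ 16,   5,   0]
  [  0,   1,   0]
  [ 16,   4,   0]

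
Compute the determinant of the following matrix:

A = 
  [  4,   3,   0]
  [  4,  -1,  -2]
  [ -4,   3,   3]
Cofactor expansion along row 1:
det(A) = (4)·((-1)(3) - (-2)(3)) - (3)·((4)(3) - (-2)(-4)) + (0)·((4)(3) - (-1)(-4))
  = (4)(3) - (3)(4) + (0)(8)
  = 0

det(A) = 0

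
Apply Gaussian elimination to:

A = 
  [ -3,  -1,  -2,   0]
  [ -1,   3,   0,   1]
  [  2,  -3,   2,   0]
Row operations:
R2 → R2 - (1/3)·R1
R3 → R3 + (2/3)·R1
R3 → R3 + (11/10)·R2

Resulting echelon form:
REF = 
  [   -3,    -1,    -2,     0]
  [    0,  10/3,   2/3,     1]
  [    0,     0,   7/5, 11/10]

Rank = 3 (number of non-zero pivot rows).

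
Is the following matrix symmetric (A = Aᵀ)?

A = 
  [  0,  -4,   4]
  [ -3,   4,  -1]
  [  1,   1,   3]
No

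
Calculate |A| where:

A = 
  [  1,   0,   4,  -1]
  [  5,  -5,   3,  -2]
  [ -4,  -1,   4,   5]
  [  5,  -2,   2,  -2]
Cofactor expansion along row 1: det(A) = a₁₁M₁₁ - a₁₂M₁₂ + a₁₃M₁₃ - a₁₄M₁₄

M₁₁ = det[[-5, 3, -2]; [-1, 4, 5]; [-2, 2, -2]]
  = (-5)·((4)(-2) - (5)(2)) - (3)·((-1)(-2) - (5)(-2)) + (-2)·((-1)(2) - (4)(-2))
  = (-5)(-18) - (3)(12) + (-2)(6)
  = 42
M₁₂ = det[[5, 3, -2]; [-4, 4, 5]; [5, 2, -2]]
  = (5)·((4)(-2) - (5)(2)) - (3)·((-4)(-2) - (5)(5)) + (-2)·((-4)(2) - (4)(5))
  = (5)(-18) - (3)(-17) + (-2)(-28)
  = 17
M₁₃ = det[[5, -5, -2]; [-4, -1, 5]; [5, -2, -2]]
  = (5)·((-1)(-2) - (5)(-2)) - (-5)·((-4)(-2) - (5)(5)) + (-2)·((-4)(-2) - (-1)(5))
  = (5)(12) - (-5)(-17) + (-2)(13)
  = -51
M₁₄ = det[[5, -5, 3]; [-4, -1, 4]; [5, -2, 2]]
  = (5)·((-1)(2) - (4)(-2)) - (-5)·((-4)(2) - (4)(5)) + (3)·((-4)(-2) - (-1)(5))
  = (5)(6) - (-5)(-28) + (3)(13)
  = -71

det(A) = (1)(42) - (0)(17) + (4)(-51) - (-1)(-71) = -233

det(A) = -233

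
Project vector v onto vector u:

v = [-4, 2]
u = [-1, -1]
v·u = (-4)(-1) + (2)(-1) = 2
u·u = (-1)² + (-1)² = 2
proj_u(v) = (v·u / u·u) × u = (2/2) × u = (1) × u

proj_u(v) = [-1, -1]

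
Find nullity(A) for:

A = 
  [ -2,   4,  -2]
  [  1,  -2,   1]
nullity(A) = 2

Row reduce:
R2 → R2 + (1/2)·R1
REF = 
  [ -2,   4,  -2]
  [  0,   0,   0]
Pivot columns: 1 → 1 pivot.
rank(A) = 1, so nullity(A) = 3 - 1 = 2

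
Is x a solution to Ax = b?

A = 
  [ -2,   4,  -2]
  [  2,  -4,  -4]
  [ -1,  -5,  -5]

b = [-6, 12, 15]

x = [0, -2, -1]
Yes

Ax = [-6, 12, 15] = b ✓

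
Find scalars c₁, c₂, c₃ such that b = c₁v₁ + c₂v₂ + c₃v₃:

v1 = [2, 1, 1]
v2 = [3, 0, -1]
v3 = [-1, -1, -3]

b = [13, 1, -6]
c1 = 3, c2 = 3, c3 = 2

b = 3·v1 + 3·v2 + 2·v3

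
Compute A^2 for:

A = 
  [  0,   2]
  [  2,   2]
A² = A·A:
A²[1,1] = (0)(0) + (2)(2) = 4
A²[1,2] = (0)(2) + (2)(2) = 4
A²[2,1] = (2)(0) + (2)(2) = 4
A²[2,2] = (2)(2) + (2)(2) = 8
A² = 
  [  4,   4]
  [  4,   8]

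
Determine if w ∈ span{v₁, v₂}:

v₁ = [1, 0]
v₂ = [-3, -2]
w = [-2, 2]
Yes

Form the augmented matrix and row-reduce:
[v₁|v₂|w] = 
  [  1,  -3,  -2]
  [  0,  -2,   2]
(already in echelon form — no row operations needed)

No row of the form [0 0 | nonzero], so the system is consistent. Back-substitution gives c₁ = -5, c₂ = -1: w = (-5)·v₁ + (-1)·v₂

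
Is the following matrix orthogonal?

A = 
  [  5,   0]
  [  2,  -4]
No

AᵀA = 
  [ 29,  -8]
  [ -8,  16]
≠ I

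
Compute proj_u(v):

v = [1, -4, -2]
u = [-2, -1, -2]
proj_u(v) = [-4/3, -2/3, -4/3]

v·u = (1)(-2) + (-4)(-1) + (-2)(-2) = 6
u·u = (-2)² + (-1)² + (-2)² = 9
proj_u(v) = (v·u / u·u) × u = (6/9) × u = (2/3) × u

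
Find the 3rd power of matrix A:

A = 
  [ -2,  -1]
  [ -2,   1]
A² = A·A:
A²[1,1] = (-2)(-2) + (-1)(-2) = 6
A²[1,2] = (-2)(-1) + (-1)(1) = 1
A²[2,1] = (-2)(-2) + (1)(-2) = 2
A²[2,2] = (-2)(-1) + (1)(1) = 3
A² = 
  [  6,   1]
  [  2,   3]

A^3 = A^2·A:
A^3[1,1] = (6)(-2) + (1)(-2) = -14
A^3[1,2] = (6)(-1) + (1)(1) = -5
A^3[2,1] = (2)(-2) + (3)(-2) = -10
A^3[2,2] = (2)(-1) + (3)(1) = 1
A^3 = 
  [-14,  -5]
  [-10,   1]

Therefore
A^3 = 
  [-14,  -5]
  [-10,   1]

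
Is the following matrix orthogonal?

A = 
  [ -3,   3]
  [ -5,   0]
No

AᵀA = 
  [ 34,  -9]
  [ -9,   9]
≠ I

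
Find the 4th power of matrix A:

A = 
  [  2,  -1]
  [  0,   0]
A^4 = 
  [ 16,  -8]
  [  0,   0]

A² = A·A:
A²[1,1] = (2)(2) + (-1)(0) = 4
A²[1,2] = (2)(-1) + (-1)(0) = -2
A²[2,1] = (0)(2) + (0)(0) = 0
A²[2,2] = (0)(-1) + (0)(0) = 0
A² = 
  [  4,  -2]
  [  0,   0]

A^3 = A^2·A:
A^3[1,1] = (4)(2) + (-2)(0) = 8
A^3[1,2] = (4)(-1) + (-2)(0) = -4
A^3[2,1] = (0)(2) + (0)(0) = 0
A^3[2,2] = (0)(-1) + (0)(0) = 0
A^3 = 
  [  8,  -4]
  [  0,   0]

A^4 = A^3·A:
A^4[1,1] = (8)(2) + (-4)(0) = 16
A^4[1,2] = (8)(-1) + (-4)(0) = -8
A^4[2,1] = (0)(2) + (0)(0) = 0
A^4[2,2] = (0)(-1) + (0)(0) = 0
A^4 = 
  [ 16,  -8]
  [  0,   0]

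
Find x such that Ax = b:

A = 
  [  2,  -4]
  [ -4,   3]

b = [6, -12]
Row reduce the augmented matrix [A|b]:
R2 → R2 + (2)·R1
REF = 
  [  2,  -4,   6]
  [  0,  -5,   0]

Back-substitution:
x₂ = 0 / (-5) = 0
x₁ = (6 - (-4)(0)) / 2 = 3

x = [3, 0]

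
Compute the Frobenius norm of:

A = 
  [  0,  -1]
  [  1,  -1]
||A||_F = 1.732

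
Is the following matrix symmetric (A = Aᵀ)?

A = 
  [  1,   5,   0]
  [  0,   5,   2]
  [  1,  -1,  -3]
No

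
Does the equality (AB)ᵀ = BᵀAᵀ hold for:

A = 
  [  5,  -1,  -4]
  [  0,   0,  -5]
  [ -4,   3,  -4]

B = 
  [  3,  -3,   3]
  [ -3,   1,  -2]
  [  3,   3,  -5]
Yes

(AB)ᵀ = 
  [  6, -15, -33]
  [-28, -15,   3]
  [ 37,  25,   2]

BᵀAᵀ = 
  [  6, -15, -33]
  [-28, -15,   3]
  [ 37,  25,   2]

Both sides are equal — this is the standard identity (AB)ᵀ = BᵀAᵀ, which holds for all A, B.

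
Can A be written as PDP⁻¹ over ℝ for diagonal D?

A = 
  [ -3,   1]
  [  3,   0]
Yes

tr(A) = -3, det(A) = -3
Characteristic polynomial: λ² - tr(A)λ + det(A) = λ² + 3λ - 3
λ² + 3λ - 3 = 0  ⇒  λ = (-3 ± √((3)² - 4·(-3)))/2 = (-3 ± √(21))/2
  = (-3 + √21)/2,  (-3 - √21)/2
Eigenvalues: (-3 + √21)/2, (-3 - √21)/2  (≈ 0.7913, -3.791)
The two irrational eigenvalues are distinct (simple), so each has alg. mult. = geom. mult. = 1.
Sum of geometric multiplicities equals n, so A has n independent eigenvectors.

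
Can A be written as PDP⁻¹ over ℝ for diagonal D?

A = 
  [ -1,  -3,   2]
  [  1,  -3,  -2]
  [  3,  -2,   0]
No

Characteristic polynomial: det(λI - A) = λ³ + 4λ² - 4λ - 36
By the rational root theorem any rational root is an integer dividing 36; none of those is a root, so p(λ) has no rational roots and hence (being an irreducible cubic) no repeated roots.
Discriminant of the cubic: Δ = -14896
Δ < 0 ⇒ one real eigenvalue and a complex-conjugate pair: λ ≈ -3.324 + 1.597i, -3.324 - 1.597i, 2.647
Has complex eigenvalues (not diagonalizable over ℝ).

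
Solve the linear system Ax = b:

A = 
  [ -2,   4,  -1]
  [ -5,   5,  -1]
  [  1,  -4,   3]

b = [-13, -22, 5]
Row reduce the augmented matrix [A|b]:
R2 → R2 - (5/2)·R1
R3 → R3 + (1/2)·R1
R3 → R3 - (2/5)·R2
REF = 
  [    -2,      4,     -1,    -13]
  [     0,     -5,    3/2,   21/2]
  [     0,      0,  19/10, -57/10]

Back-substitution:
x₃ = (-57/10) / (19/10) = -3
x₂ = (21/2 - (3/2)(-3)) / (-5) = -3
x₁ = (-13 - (4)(-3) - (-1)(-3)) / (-2) = 2

x = [2, -3, -3]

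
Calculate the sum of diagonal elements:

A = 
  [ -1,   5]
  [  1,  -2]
-3

tr(A) = -1 + -2 = -3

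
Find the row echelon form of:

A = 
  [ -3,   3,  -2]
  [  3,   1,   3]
Row operations:
R2 → R2 + (1)·R1

Resulting echelon form:
REF = 
  [ -3,   3,  -2]
  [  0,   4,   1]

Rank = 2 (number of non-zero pivot rows).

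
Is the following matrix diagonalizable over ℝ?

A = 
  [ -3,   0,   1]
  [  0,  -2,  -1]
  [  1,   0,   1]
Yes

Characteristic polynomial: det(λI - A) = λ³ + 4λ² - 8
Testing integer divisors of the constant term: p(-2) = 0, so (λ + 2) is a factor:
p(λ) = (λ + 2)(λ² + 2λ - 4)
λ² + 2λ - 4 = 0  ⇒  λ = (-2 ± √((2)² - 4·(-4)))/2 = (-2 ± √(20))/2
  = -1 + √5,  -1 - √5
Eigenvalues: -2, -1 + √5, -1 - √5  (≈ -2, 1.236, -3.236)
The two irrational eigenvalues are distinct (simple), so each has alg. mult. = geom. mult. = 1.
λ=-2: alg. mult. = 1, geom. mult. = 3 - rank(A - (-2)I) = 3 - 2 = 1
Sum of geometric multiplicities equals n, so A has n independent eigenvectors.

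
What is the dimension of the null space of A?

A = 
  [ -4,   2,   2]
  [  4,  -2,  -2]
nullity(A) = 2

Row reduce:
R2 → R2 + (1)·R1
REF = 
  [ -4,   2,   2]
  [  0,   0,   0]
Pivot columns: 1 → 1 pivot.
rank(A) = 1, so nullity(A) = 3 - 1 = 2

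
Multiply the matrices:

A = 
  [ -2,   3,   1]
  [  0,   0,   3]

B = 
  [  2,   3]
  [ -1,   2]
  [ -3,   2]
AB = 
  [-10,   2]
  [ -9,   6]

A is 2×3 and B is 3×2, so AB is 2×2. Each entry is (row of A)·(column of B):
AB[1,1] = (-2)(2) + (3)(-1) + (1)(-3) = -10
AB[1,2] = (-2)(3) + (3)(2) + (1)(2) = 2
AB[2,1] = (0)(2) + (0)(-1) + (3)(-3) = -9
AB[2,2] = (0)(3) + (0)(2) + (3)(2) = 6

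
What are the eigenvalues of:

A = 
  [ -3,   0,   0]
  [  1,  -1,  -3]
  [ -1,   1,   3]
λ = 0, 2, -3

Characteristic polynomial: det(λI - A) = λ³ + λ² - 6λ
The constant term is 0, so λ = 0 is a root: p(λ) = λ(λ² + λ - 6)
λ² + λ - 6 = (λ + 3)(λ - 2)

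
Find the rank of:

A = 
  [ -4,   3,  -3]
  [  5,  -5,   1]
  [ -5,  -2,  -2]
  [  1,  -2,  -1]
Row reduce:
R2 → R2 + (5/4)·R1
R3 → R3 - (5/4)·R1
R4 → R4 + (1/4)·R1
R3 → R3 - (23/5)·R2
R4 → R4 - (1)·R2
R4 → R4 - (5/72)·R3
REF = 
  [   -4,     3,    -3]
  [    0,  -5/4, -11/4]
  [    0,     0,  72/5]
  [    0,     0,     0]
Pivot columns: 1, 2, 3 → 3 pivots.

rank(A) = 3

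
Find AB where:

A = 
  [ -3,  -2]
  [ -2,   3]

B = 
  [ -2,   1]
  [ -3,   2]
A is 2×2 and B is 2×2, so AB is 2×2. Each entry is (row of A)·(column of B):
AB[1,1] = (-3)(-2) + (-2)(-3) = 12
AB[1,2] = (-3)(1) + (-2)(2) = -7
AB[2,1] = (-2)(-2) + (3)(-3) = -5
AB[2,2] = (-2)(1) + (3)(2) = 4

AB = 
  [ 12,  -7]
  [ -5,   4]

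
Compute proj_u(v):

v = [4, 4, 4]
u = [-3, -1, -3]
v·u = (4)(-3) + (4)(-1) + (4)(-3) = -28
u·u = (-3)² + (-1)² + (-3)² = 19
proj_u(v) = (v·u / u·u) × u = (-28/19) × u

proj_u(v) = [84/19, 28/19, 84/19]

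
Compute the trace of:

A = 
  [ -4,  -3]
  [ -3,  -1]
-5

tr(A) = -4 + -1 = -5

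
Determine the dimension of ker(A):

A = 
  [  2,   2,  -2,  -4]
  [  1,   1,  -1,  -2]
nullity(A) = 3

Row reduce:
R2 → R2 - (1/2)·R1
REF = 
  [  2,   2,  -2,  -4]
  [  0,   0,   0,   0]
Pivot columns: 1 → 1 pivot.
rank(A) = 1, so nullity(A) = 4 - 1 = 3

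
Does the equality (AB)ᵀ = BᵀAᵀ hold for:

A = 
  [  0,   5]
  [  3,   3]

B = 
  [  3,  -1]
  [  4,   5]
Yes

(AB)ᵀ = 
  [ 20,  21]
  [ 25,  12]

BᵀAᵀ = 
  [ 20,  21]
  [ 25,  12]

Both sides are equal — this is the standard identity (AB)ᵀ = BᵀAᵀ, which holds for all A, B.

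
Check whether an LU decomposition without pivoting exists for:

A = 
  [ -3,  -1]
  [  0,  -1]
Yes.
A[1,1] = -3 ≠ 0, so Gaussian elimination proceeds without a row swap: multiplier ℓ₂₁ = (0)/(-3) = 0, and U[2,2] = -1 - (0)(-1) = -1.
L = 
  [  1,   0]
  [  0,   1]
U = 
  [ -3,  -1]
  [  0,  -1]
Check row 2 of LU: [(0)(-3), (0)(-1) + (-1)] = [0, -1] = row 2 of A ✓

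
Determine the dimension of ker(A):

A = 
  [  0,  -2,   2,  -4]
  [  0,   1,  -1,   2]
nullity(A) = 3

Row reduce:
R2 → R2 + (1/2)·R1
REF = 
  [  0,  -2,   2,  -4]
  [  0,   0,   0,   0]
Pivot columns: 2 → 1 pivot.
rank(A) = 1, so nullity(A) = 4 - 1 = 3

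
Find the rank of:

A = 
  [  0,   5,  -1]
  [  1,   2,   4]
rank(A) = 2

Row reduce:
Swap R1 ↔ R2
REF = 
  [  1,   2,   4]
  [  0,   5,  -1]
Pivot columns: 1, 2 → 2 pivots.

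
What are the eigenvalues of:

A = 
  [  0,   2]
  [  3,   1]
tr(A) = 1, det(A) = -6
Characteristic polynomial: λ² - tr(A)λ + det(A) = λ² - λ - 6
λ² - λ - 6 = (λ + 2)(λ - 3)

λ = 3, -2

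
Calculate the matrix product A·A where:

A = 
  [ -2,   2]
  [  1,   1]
A² = A·A:
A²[1,1] = (-2)(-2) + (2)(1) = 6
A²[1,2] = (-2)(2) + (2)(1) = -2
A²[2,1] = (1)(-2) + (1)(1) = -1
A²[2,2] = (1)(2) + (1)(1) = 3
A² = 
  [  6,  -2]
  [ -1,   3]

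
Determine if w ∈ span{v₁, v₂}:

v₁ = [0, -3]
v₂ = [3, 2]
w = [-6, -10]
Yes

Form the augmented matrix and row-reduce:
[v₁|v₂|w] = 
  [  0,   3,  -6]
  [ -3,   2, -10]
Swap R1 ↔ R2
REF = 
  [ -3,   2, -10]
  [  0,   3,  -6]

No row of the form [0 0 | nonzero], so the system is consistent. Back-substitution gives c₁ = 2, c₂ = -2: w = (2)·v₁ + (-2)·v₂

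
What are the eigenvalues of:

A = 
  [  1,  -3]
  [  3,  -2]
tr(A) = -1, det(A) = 7
Characteristic polynomial: λ² - tr(A)λ + det(A) = λ² + λ + 7
λ² + λ + 7 = 0  ⇒  λ = (-1 ± √((1)² - 4·(7)))/2 = (-1 ± √(-27))/2
  = (-1 + 3i√3)/2,  (-1 - 3i√3)/2

λ = (-1 + 3i√3)/2, (-1 - 3i√3)/2  (≈ -0.5 + 2.598i, -0.5 - 2.598i)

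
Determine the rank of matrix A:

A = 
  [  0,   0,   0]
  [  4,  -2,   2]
Row reduce:
Swap R1 ↔ R2
REF = 
  [  4,  -2,   2]
  [  0,   0,   0]
Pivot columns: 1 → 1 pivot.

rank(A) = 1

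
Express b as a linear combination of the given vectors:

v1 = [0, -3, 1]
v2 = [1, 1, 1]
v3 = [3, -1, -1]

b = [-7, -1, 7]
c1 = 2, c2 = 2, c3 = -3

b = 2·v1 + 2·v2 + -3·v3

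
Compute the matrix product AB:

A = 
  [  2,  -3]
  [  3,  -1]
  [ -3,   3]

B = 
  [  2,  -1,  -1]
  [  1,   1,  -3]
AB = 
  [  1,  -5,   7]
  [  5,  -4,   0]
  [ -3,   6,  -6]

A is 3×2 and B is 2×3, so AB is 3×3. Each entry is (row of A)·(column of B):
AB[1,1] = (2)(2) + (-3)(1) = 1
AB[1,2] = (2)(-1) + (-3)(1) = -5
AB[1,3] = (2)(-1) + (-3)(-3) = 7
AB[2,1] = (3)(2) + (-1)(1) = 5
AB[2,2] = (3)(-1) + (-1)(1) = -4
AB[2,3] = (3)(-1) + (-1)(-3) = 0
AB[3,1] = (-3)(2) + (3)(1) = -3
AB[3,2] = (-3)(-1) + (3)(1) = 6
AB[3,3] = (-3)(-1) + (3)(-3) = -6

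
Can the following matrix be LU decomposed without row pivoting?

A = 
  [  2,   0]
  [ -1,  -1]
Yes.
A[1,1] = 2 ≠ 0, so Gaussian elimination proceeds without a row swap: multiplier ℓ₂₁ = (-1)/(2) = -1/2, and U[2,2] = -1 - (-1/2)(0) = -1.
L = 
  [   1,    0]
  [-1/2,    1]
U = 
  [  2,   0]
  [  0,  -1]
Check row 2 of LU: [(-1/2)(2), (-1/2)(0) + (-1)] = [-1, -1] = row 2 of A ✓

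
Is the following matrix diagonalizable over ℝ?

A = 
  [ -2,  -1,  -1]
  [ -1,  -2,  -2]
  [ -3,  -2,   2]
Yes

Characteristic polynomial: det(λI - A) = λ³ + 2λ² - 12λ - 12
By the rational root theorem any rational root is an integer dividing 12; none of those is a root, so p(λ) has no rational roots and hence (being an irreducible cubic) no repeated roots.
Discriminant of the cubic: Δ = 9168
Δ > 0 ⇒ three distinct real eigenvalues: λ ≈ -4.183, -0.9235, 3.106
Three distinct real eigenvalues, so A has 3 independent eigenvectors.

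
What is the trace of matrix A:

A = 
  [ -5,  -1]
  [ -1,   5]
0

tr(A) = -5 + 5 = 0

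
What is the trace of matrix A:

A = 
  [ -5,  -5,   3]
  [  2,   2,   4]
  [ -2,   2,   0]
-3

tr(A) = -5 + 2 + 0 = -3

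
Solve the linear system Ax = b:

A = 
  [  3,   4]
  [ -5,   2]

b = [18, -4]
x = [2, 3]

Row reduce the augmented matrix [A|b]:
R2 → R2 + (5/3)·R1
REF = 
  [   3,    4,   18]
  [   0, 26/3,   26]

Back-substitution:
x₂ = 26 / (26/3) = 3
x₁ = (18 - (4)(3)) / 3 = 2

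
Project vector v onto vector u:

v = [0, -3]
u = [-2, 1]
v·u = (0)(-2) + (-3)(1) = -3
u·u = (-2)² + (1)² = 5
proj_u(v) = (v·u / u·u) × u = (-3/5) × u

proj_u(v) = [6/5, -3/5]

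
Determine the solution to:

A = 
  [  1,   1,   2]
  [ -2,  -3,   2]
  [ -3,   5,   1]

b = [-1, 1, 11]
Row reduce the augmented matrix [A|b]:
R2 → R2 + (2)·R1
R3 → R3 + (3)·R1
R3 → R3 + (8)·R2
REF = 
  [  1,   1,   2,  -1]
  [  0,  -1,   6,  -1]
  [  0,   0,  55,   0]

Back-substitution:
x₃ = 0 / 55 = 0
x₂ = (-1 - (6)(0)) / (-1) = 1
x₁ = (-1 - (1)(1) - (2)(0)) / 1 = -2

x = [-2, 1, 0]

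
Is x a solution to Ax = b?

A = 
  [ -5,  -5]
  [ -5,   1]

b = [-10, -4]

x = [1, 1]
Yes

Ax = [-10, -4] = b ✓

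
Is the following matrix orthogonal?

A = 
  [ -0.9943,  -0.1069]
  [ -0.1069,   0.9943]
Yes

AᵀA = 
  [  1.0001,   0]
  [  0,   1.0001]
≈ I (equal to I up to the 4-dp rounding of the entries)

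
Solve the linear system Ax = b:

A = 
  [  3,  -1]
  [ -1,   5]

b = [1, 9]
x = [1, 2]

Row reduce the augmented matrix [A|b]:
R2 → R2 + (1/3)·R1
REF = 
  [   3,   -1,    1]
  [   0, 14/3, 28/3]

Back-substitution:
x₂ = (28/3) / (14/3) = 2
x₁ = (1 - (-1)(2)) / 3 = 1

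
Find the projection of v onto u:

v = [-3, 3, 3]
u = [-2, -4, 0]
v·u = (-3)(-2) + (3)(-4) + (3)(0) = -6
u·u = (-2)² + (-4)² + (0)² = 20
proj_u(v) = (v·u / u·u) × u = (-6/20) × u = (-3/10) × u

proj_u(v) = [3/5, 6/5, 0]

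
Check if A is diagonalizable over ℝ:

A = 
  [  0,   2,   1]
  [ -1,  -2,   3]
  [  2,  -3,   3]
No

Characteristic polynomial: det(λI - A) = λ³ - λ² + 3λ - 25
By the rational root theorem any rational root is an integer dividing 25; none of those is a root, so p(λ) has no rational roots and hence (being an irreducible cubic) no repeated roots.
Discriminant of the cubic: Δ = -15724
Δ < 0 ⇒ one real eigenvalue and a complex-conjugate pair: λ ≈ -0.9571 + 2.768i, -0.9571 - 2.768i, 2.914
Has complex eigenvalues (not diagonalizable over ℝ).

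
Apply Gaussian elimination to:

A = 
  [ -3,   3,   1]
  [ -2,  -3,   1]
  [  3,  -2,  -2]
Row operations:
R2 → R2 - (2/3)·R1
R3 → R3 + (1)·R1
R3 → R3 + (1/5)·R2

Resulting echelon form:
REF = 
  [    -3,      3,      1]
  [     0,     -5,    1/3]
  [     0,      0, -14/15]

Rank = 3 (number of non-zero pivot rows).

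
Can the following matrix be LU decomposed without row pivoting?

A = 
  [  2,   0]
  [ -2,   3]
Yes.
A[1,1] = 2 ≠ 0, so Gaussian elimination proceeds without a row swap: multiplier ℓ₂₁ = (-2)/(2) = -1, and U[2,2] = 3 - (-1)(0) = 3.
L = 
  [  1,   0]
  [ -1,   1]
U = 
  [  2,   0]
  [  0,   3]
Check row 2 of LU: [(-1)(2), (-1)(0) + 3] = [-2, 3] = row 2 of A ✓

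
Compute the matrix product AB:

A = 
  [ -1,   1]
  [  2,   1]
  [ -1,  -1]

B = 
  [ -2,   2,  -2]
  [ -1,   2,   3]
AB = 
  [  1,   0,   5]
  [ -5,   6,  -1]
  [  3,  -4,  -1]

A is 3×2 and B is 2×3, so AB is 3×3. Each entry is (row of A)·(column of B):
AB[1,1] = (-1)(-2) + (1)(-1) = 1
AB[1,2] = (-1)(2) + (1)(2) = 0
AB[1,3] = (-1)(-2) + (1)(3) = 5
AB[2,1] = (2)(-2) + (1)(-1) = -5
AB[2,2] = (2)(2) + (1)(2) = 6
AB[2,3] = (2)(-2) + (1)(3) = -1
AB[3,1] = (-1)(-2) + (-1)(-1) = 3
AB[3,2] = (-1)(2) + (-1)(2) = -4
AB[3,3] = (-1)(-2) + (-1)(3) = -1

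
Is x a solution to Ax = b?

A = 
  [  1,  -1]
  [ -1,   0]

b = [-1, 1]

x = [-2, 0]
No

Ax = [-2, 2] ≠ b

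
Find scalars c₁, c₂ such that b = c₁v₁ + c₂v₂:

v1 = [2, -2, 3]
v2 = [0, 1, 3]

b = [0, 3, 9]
c1 = 0, c2 = 3

b = 0·v1 + 3·v2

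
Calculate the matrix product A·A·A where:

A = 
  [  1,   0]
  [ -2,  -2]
A² = A·A:
A²[1,1] = (1)(1) + (0)(-2) = 1
A²[1,2] = (1)(0) + (0)(-2) = 0
A²[2,1] = (-2)(1) + (-2)(-2) = 2
A²[2,2] = (-2)(0) + (-2)(-2) = 4
A² = 
  [  1,   0]
  [  2,   4]

A^3 = A^2·A:
A^3[1,1] = (1)(1) + (0)(-2) = 1
A^3[1,2] = (1)(0) + (0)(-2) = 0
A^3[2,1] = (2)(1) + (4)(-2) = -6
A^3[2,2] = (2)(0) + (4)(-2) = -8
A^3 = 
  [  1,   0]
  [ -6,  -8]

Therefore
A^3 = 
  [  1,   0]
  [ -6,  -8]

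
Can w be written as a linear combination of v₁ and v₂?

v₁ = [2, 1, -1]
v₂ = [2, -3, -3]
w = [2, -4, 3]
No

Form the augmented matrix and row-reduce:
[v₁|v₂|w] = 
  [  2,   2,   2]
  [  1,  -3,  -4]
  [ -1,  -3,   3]
R2 → R2 - (1/2)·R1
R3 → R3 + (1/2)·R1
R3 → R3 - (1/2)·R2
REF = 
  [   2,    2,    2]
  [   0,   -4,   -5]
  [   0,    0, 13/2]

Row 3 reads [0 0 | 13/2], i.e. 0 = 13/2, so the system is inconsistent and w ∉ span{v₁, v₂}.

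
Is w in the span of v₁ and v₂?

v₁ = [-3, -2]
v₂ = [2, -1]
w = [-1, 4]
Yes

Form the augmented matrix and row-reduce:
[v₁|v₂|w] = 
  [ -3,   2,  -1]
  [ -2,  -1,   4]
R2 → R2 - (2/3)·R1
REF = 
  [  -3,    2,   -1]
  [   0, -7/3, 14/3]

No row of the form [0 0 | nonzero], so the system is consistent. Back-substitution gives c₁ = -1, c₂ = -2: w = (-1)·v₁ + (-2)·v₂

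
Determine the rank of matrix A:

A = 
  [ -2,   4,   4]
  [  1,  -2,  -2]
rank(A) = 1

Row reduce:
R2 → R2 + (1/2)·R1
REF = 
  [ -2,   4,   4]
  [  0,   0,   0]
Pivot columns: 1 → 1 pivot.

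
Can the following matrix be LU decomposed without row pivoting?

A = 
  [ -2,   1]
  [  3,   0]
Yes.
A[1,1] = -2 ≠ 0, so Gaussian elimination proceeds without a row swap: multiplier ℓ₂₁ = (3)/(-2) = -3/2, and U[2,2] = 0 - (-3/2)(1) = 3/2.
L = 
  [   1,    0]
  [-3/2,    1]
U = 
  [ -2,   1]
  [  0, 3/2]
Check row 2 of LU: [(-3/2)(-2), (-3/2)(1) + (3/2)] = [3, 0] = row 2 of A ✓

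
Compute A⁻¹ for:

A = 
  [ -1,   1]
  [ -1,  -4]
det(A) = (-1)(-4) - (1)(-1) = 5
For a 2×2 matrix, A⁻¹ = (1/det(A)) · [[d, -b], [-c, a]]
    = (1/5) · [[-4, -1], [1, -1]]

A⁻¹ = 
  [-4/5, -1/5]
  [ 1/5, -1/5]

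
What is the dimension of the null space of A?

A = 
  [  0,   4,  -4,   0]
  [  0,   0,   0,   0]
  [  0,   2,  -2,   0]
nullity(A) = 3

Row reduce:
R3 → R3 - (1/2)·R1
REF = 
  [  0,   4,  -4,   0]
  [  0,   0,   0,   0]
  [  0,   0,   0,   0]
Pivot columns: 2 → 1 pivot.
rank(A) = 1, so nullity(A) = 4 - 1 = 3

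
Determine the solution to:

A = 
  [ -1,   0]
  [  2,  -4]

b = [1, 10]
Row reduce the augmented matrix [A|b]:
R2 → R2 + (2)·R1
REF = 
  [ -1,   0,   1]
  [  0,  -4,  12]

Back-substitution:
x₂ = 12 / (-4) = -3
x₁ = (1 - (0)(-3)) / (-1) = -1

x = [-1, -3]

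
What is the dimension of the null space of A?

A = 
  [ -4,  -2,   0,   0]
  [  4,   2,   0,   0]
nullity(A) = 3

Row reduce:
R2 → R2 + (1)·R1
REF = 
  [ -4,  -2,   0,   0]
  [  0,   0,   0,   0]
Pivot columns: 1 → 1 pivot.
rank(A) = 1, so nullity(A) = 4 - 1 = 3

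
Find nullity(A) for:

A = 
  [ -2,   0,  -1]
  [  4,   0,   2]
nullity(A) = 2

Row reduce:
R2 → R2 + (2)·R1
REF = 
  [ -2,   0,  -1]
  [  0,   0,   0]
Pivot columns: 1 → 1 pivot.
rank(A) = 1, so nullity(A) = 3 - 1 = 2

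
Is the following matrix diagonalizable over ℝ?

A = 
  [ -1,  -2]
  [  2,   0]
No

tr(A) = -1, det(A) = 4
Characteristic polynomial: λ² - tr(A)λ + det(A) = λ² + λ + 4
λ² + λ + 4 = 0  ⇒  λ = (-1 ± √((1)² - 4·(4)))/2 = (-1 ± √(-15))/2
  = (-1 + i√15)/2,  (-1 - i√15)/2
Eigenvalues: (-1 + i√15)/2, (-1 - i√15)/2  (≈ -0.5 + 1.936i, -0.5 - 1.936i)
Has complex eigenvalues (not diagonalizable over ℝ).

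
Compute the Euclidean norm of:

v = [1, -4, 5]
6.481

||v||₂ = √((1)² + (-4)² + (5)²) = √42 = 6.481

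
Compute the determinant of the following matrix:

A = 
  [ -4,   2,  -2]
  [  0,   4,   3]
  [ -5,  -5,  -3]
-82

Cofactor expansion along row 1:
det(A) = (-4)·((4)(-3) - (3)(-5)) - (2)·((0)(-3) - (3)(-5)) + (-2)·((0)(-5) - (4)(-5))
  = (-4)(3) - (2)(15) + (-2)(20)
  = -82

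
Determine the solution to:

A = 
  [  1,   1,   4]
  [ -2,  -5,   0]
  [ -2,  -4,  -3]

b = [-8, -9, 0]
Row reduce the augmented matrix [A|b]:
R2 → R2 + (2)·R1
R3 → R3 + (2)·R1
R3 → R3 - (2/3)·R2
REF = 
  [   1,    1,    4,   -8]
  [   0,   -3,    8,  -25]
  [   0,    0, -1/3,  2/3]

Back-substitution:
x₃ = (2/3) / (-1/3) = -2
x₂ = (-25 - (8)(-2)) / (-3) = 3
x₁ = (-8 - (1)(3) - (4)(-2)) / 1 = -3

x = [-3, 3, -2]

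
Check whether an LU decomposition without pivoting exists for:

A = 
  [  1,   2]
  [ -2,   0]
Yes.
A[1,1] = 1 ≠ 0, so Gaussian elimination proceeds without a row swap: multiplier ℓ₂₁ = (-2)/(1) = -2, and U[2,2] = 0 - (-2)(2) = 4.
L = 
  [  1,   0]
  [ -2,   1]
U = 
  [  1,   2]
  [  0,   4]
Check row 2 of LU: [(-2)(1), (-2)(2) + 4] = [-2, 0] = row 2 of A ✓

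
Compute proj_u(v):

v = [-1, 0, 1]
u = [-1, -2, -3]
proj_u(v) = [1/7, 2/7, 3/7]

v·u = (-1)(-1) + (0)(-2) + (1)(-3) = -2
u·u = (-1)² + (-2)² + (-3)² = 14
proj_u(v) = (v·u / u·u) × u = (-2/14) × u = (-1/7) × u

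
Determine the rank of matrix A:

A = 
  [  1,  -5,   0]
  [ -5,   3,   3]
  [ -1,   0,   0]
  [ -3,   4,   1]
Row reduce:
R2 → R2 + (5)·R1
R3 → R3 + (1)·R1
R4 → R4 + (3)·R1
R3 → R3 - (5/22)·R2
R4 → R4 - (1/2)·R2
R4 → R4 - (11/15)·R3
REF = 
  [     1,     -5,      0]
  [     0,    -22,      3]
  [     0,      0, -15/22]
  [     0,      0,      0]
Pivot columns: 1, 2, 3 → 3 pivots.

rank(A) = 3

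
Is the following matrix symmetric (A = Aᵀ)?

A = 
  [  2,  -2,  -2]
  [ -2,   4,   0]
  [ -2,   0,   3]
Yes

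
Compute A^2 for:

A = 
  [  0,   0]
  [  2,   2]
A² = A·A:
A²[1,1] = (0)(0) + (0)(2) = 0
A²[1,2] = (0)(0) + (0)(2) = 0
A²[2,1] = (2)(0) + (2)(2) = 4
A²[2,2] = (2)(0) + (2)(2) = 4
A² = 
  [  0,   0]
  [  4,   4]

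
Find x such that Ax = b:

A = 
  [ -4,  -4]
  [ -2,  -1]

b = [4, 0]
Row reduce the augmented matrix [A|b]:
R2 → R2 - (1/2)·R1
REF = 
  [ -4,  -4,   4]
  [  0,   1,  -2]

Back-substitution:
x₂ = (-2) / 1 = -2
x₁ = (4 - (-4)(-2)) / (-4) = 1

x = [1, -2]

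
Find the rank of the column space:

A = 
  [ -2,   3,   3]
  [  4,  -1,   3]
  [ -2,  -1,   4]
Row reduce:
R2 → R2 + (2)·R1
R3 → R3 - (1)·R1
R3 → R3 + (4/5)·R2
REF = 
  [  -2,    3,    3]
  [   0,    5,    9]
  [   0,    0, 41/5]
Pivot columns: 1, 2, 3 → 3 pivots.
dim(Col(A)) = number of pivot columns = 3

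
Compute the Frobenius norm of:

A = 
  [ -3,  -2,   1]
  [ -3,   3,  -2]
||A||_F = 6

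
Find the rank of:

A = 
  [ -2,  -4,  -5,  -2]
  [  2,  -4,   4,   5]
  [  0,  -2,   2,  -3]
Row reduce:
R2 → R2 + (1)·R1
R3 → R3 - (1/4)·R2
REF = 
  [   -2,    -4,    -5,    -2]
  [    0,    -8,    -1,     3]
  [    0,     0,   9/4, -15/4]
Pivot columns: 1, 2, 3 → 3 pivots.

rank(A) = 3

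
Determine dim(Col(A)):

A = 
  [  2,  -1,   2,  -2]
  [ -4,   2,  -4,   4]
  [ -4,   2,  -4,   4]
dim(Col(A)) = 1

Row reduce:
R2 → R2 + (2)·R1
R3 → R3 + (2)·R1
REF = 
  [  2,  -1,   2,  -2]
  [  0,   0,   0,   0]
  [  0,   0,   0,   0]
Pivot columns: 1 → 1 pivot.
dim(Col(A)) = number of pivot columns = 1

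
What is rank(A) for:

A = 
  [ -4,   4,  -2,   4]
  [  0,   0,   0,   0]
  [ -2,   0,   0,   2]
Row reduce:
R3 → R3 - (1/2)·R1
Swap R2 ↔ R3
REF = 
  [ -4,   4,  -2,   4]
  [  0,  -2,   1,   0]
  [  0,   0,   0,   0]
Pivot columns: 1, 2 → 2 pivots.

rank(A) = 2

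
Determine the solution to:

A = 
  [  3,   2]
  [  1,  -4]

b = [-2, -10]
x = [-2, 2]

Row reduce the augmented matrix [A|b]:
R2 → R2 - (1/3)·R1
REF = 
  [    3,     2,    -2]
  [    0, -14/3, -28/3]

Back-substitution:
x₂ = (-28/3) / (-14/3) = 2
x₁ = (-2 - (2)(2)) / 3 = -2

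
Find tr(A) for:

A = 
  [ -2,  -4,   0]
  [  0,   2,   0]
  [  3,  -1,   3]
3

tr(A) = -2 + 2 + 3 = 3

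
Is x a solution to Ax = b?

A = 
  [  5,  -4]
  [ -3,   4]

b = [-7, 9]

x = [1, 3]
Yes

Ax = [-7, 9] = b ✓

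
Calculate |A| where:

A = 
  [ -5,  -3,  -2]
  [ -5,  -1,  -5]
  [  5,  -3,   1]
100

Cofactor expansion along row 1:
det(A) = (-5)·((-1)(1) - (-5)(-3)) - (-3)·((-5)(1) - (-5)(5)) + (-2)·((-5)(-3) - (-1)(5))
  = (-5)(-16) - (-3)(20) + (-2)(20)
  = 100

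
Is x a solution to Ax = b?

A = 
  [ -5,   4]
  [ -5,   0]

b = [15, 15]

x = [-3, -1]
No

Ax = [11, 15] ≠ b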